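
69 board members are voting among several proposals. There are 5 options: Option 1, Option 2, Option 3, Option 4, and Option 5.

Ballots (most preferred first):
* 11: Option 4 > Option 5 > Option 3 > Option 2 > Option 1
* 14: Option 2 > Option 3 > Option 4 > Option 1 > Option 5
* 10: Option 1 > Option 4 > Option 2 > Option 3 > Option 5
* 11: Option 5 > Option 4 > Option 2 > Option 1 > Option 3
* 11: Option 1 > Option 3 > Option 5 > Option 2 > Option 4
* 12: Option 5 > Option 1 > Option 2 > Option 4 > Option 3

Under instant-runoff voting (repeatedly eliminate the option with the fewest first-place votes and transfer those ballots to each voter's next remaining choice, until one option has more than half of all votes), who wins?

Round 1: Option 1 21, Option 2 14, Option 3 0, Option 4 11, Option 5 23. Option 3 eliminated.
Round 2: Option 1 21, Option 2 14, Option 4 11, Option 5 23. Option 4 eliminated.
Round 3: Option 1 21, Option 2 14, Option 5 34. Option 2 eliminated.
Round 4: Option 1 35, Option 5 34. Option 1 has a majority (≥35).

Option 1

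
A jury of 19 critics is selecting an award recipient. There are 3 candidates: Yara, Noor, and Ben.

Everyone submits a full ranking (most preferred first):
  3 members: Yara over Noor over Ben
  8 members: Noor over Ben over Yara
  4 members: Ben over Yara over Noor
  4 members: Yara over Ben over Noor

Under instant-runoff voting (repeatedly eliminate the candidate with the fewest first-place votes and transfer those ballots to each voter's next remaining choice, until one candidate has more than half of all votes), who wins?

Yara

Round 1: Yara 7, Noor 8, Ben 4. Ben eliminated.
Round 2: Yara 11, Noor 8. Yara has a majority (≥10).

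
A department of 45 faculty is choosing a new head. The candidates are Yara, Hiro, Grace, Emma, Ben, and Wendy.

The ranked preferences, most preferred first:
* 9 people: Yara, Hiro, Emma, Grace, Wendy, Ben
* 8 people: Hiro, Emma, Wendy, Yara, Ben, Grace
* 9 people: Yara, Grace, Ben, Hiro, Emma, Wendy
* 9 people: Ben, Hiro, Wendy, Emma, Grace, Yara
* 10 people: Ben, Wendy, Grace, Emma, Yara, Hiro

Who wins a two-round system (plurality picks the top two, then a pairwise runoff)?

Yara

Round 1 first-place votes: Yara 18, Hiro 8, Grace 0, Emma 0, Ben 19, Wendy 0. Ben and Yara advance.
Runoff: Ben is ranked above Yara on 19 ballots, Yara above Ben on 26.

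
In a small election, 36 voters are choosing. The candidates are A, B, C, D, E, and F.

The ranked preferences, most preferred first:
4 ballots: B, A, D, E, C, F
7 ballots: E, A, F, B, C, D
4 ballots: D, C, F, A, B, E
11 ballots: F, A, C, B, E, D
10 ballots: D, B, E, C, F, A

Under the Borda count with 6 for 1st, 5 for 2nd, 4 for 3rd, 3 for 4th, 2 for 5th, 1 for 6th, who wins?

B

A: 4×5 + 7×5 + 4×3 + 11×5 + 10×1 = 132
B: 4×6 + 7×3 + 4×2 + 11×3 + 10×5 = 136
C: 4×2 + 7×2 + 4×5 + 11×4 + 10×3 = 116
D: 4×4 + 7×1 + 4×6 + 11×1 + 10×6 = 118
E: 4×3 + 7×6 + 4×1 + 11×2 + 10×4 = 120
F: 4×1 + 7×4 + 4×4 + 11×6 + 10×2 = 134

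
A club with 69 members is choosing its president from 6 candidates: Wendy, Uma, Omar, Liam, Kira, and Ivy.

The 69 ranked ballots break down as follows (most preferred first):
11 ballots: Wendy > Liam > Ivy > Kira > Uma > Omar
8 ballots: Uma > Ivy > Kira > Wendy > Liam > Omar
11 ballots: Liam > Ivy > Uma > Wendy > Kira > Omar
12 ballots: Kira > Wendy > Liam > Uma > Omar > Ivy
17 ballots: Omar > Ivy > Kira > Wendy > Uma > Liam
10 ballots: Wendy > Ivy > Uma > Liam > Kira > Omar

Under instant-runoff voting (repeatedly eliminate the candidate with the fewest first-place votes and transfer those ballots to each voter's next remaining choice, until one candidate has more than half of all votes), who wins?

Kira

Round 1: Wendy 21, Uma 8, Omar 17, Liam 11, Kira 12, Ivy 0. Ivy eliminated.
Round 2: Wendy 21, Uma 8, Omar 17, Liam 11, Kira 12. Uma eliminated.
Round 3: Wendy 21, Omar 17, Liam 11, Kira 20. Liam eliminated.
Round 4: Wendy 32, Omar 17, Kira 20. Omar eliminated.
Round 5: Wendy 32, Kira 37. Kira has a majority (≥35).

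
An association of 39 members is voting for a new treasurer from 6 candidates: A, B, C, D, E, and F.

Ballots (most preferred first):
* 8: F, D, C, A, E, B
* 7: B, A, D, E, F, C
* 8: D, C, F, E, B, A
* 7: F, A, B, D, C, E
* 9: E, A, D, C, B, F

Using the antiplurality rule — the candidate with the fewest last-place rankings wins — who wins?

D

Last-place votes: A 8, B 8, C 7, D 0, E 7, F 9.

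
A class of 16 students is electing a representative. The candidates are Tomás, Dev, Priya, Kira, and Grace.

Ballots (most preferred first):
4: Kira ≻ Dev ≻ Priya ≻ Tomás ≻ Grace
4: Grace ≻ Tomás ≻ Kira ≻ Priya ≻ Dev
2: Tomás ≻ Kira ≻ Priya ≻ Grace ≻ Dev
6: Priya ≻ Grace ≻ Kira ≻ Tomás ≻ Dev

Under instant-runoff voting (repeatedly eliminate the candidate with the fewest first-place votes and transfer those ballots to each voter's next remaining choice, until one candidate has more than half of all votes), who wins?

Round 1: Tomás 2, Dev 0, Priya 6, Kira 4, Grace 4. Dev eliminated.
Round 2: Tomás 2, Priya 6, Kira 4, Grace 4. Tomás eliminated.
Round 3: Priya 6, Kira 6, Grace 4. Grace eliminated.
Round 4: Priya 6, Kira 10. Kira has a majority (≥9).

Kira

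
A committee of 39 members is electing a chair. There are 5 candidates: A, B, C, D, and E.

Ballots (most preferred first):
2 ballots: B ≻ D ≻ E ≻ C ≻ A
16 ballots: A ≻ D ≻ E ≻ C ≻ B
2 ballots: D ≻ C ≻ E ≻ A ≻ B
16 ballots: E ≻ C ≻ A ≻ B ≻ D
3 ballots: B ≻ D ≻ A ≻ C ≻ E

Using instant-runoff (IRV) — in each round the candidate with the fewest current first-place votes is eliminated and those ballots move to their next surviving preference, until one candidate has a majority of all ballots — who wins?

Round 1: A 16, B 5, C 0, D 2, E 16. C eliminated.
Round 2: A 16, B 5, D 2, E 16. D eliminated.
Round 3: A 16, B 5, E 18. B eliminated.
Round 4: A 19, E 20. E has a majority (≥20).

E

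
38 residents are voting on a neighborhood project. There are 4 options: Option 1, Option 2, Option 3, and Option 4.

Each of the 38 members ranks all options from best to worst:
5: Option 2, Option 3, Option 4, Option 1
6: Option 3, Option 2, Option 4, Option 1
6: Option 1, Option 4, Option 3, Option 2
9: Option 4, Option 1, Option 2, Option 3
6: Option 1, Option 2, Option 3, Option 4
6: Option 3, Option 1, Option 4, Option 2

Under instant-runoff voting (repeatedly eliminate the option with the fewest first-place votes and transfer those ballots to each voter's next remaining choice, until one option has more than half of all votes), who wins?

Round 1: Option 1 12, Option 2 5, Option 3 12, Option 4 9. Option 2 eliminated.
Round 2: Option 1 12, Option 3 17, Option 4 9. Option 4 eliminated.
Round 3: Option 1 21, Option 3 17. Option 1 has a majority (≥20).

Option 1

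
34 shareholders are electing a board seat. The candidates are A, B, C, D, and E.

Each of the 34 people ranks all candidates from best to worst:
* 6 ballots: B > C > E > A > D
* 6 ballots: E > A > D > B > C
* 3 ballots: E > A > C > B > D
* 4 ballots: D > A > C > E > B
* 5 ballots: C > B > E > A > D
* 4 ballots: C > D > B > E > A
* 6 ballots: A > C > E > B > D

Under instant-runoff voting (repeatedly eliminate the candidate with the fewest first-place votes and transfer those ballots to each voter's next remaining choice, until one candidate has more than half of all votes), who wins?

A

Round 1: A 6, B 6, C 9, D 4, E 9. D eliminated.
Round 2: A 10, B 6, C 9, E 9. B eliminated.
Round 3: A 10, C 15, E 9. E eliminated.
Round 4: A 19, C 15. A has a majority (≥18).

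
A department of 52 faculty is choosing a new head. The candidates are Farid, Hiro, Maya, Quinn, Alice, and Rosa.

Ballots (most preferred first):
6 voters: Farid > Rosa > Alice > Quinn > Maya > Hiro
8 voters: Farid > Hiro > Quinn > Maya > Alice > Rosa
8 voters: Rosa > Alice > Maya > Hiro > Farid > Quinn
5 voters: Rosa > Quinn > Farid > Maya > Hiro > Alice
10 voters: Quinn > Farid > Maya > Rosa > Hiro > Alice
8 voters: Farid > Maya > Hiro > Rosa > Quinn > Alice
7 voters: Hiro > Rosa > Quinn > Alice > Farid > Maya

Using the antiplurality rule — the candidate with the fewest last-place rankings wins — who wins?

Farid

Last-place votes: Farid 0, Hiro 6, Maya 7, Quinn 8, Alice 23, Rosa 8.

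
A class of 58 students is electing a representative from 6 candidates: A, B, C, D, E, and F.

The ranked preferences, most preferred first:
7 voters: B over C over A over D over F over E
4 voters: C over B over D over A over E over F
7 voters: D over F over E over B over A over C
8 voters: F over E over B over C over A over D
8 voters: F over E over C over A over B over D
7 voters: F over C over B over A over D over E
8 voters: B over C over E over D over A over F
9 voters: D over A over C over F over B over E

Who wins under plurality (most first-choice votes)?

F

First-place votes: A 0, B 15, C 4, D 16, E 0, F 23.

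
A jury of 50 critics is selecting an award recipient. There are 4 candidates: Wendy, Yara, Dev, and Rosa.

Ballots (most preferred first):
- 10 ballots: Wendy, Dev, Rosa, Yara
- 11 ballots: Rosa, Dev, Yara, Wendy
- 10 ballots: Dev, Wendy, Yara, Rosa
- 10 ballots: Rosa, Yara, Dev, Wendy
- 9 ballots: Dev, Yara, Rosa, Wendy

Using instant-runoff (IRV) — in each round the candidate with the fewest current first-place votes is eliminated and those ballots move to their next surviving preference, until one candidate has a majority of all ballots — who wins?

Dev

Round 1: Wendy 10, Yara 0, Dev 19, Rosa 21. Yara eliminated.
Round 2: Wendy 10, Dev 19, Rosa 21. Wendy eliminated.
Round 3: Dev 29, Rosa 21. Dev has a majority (≥26).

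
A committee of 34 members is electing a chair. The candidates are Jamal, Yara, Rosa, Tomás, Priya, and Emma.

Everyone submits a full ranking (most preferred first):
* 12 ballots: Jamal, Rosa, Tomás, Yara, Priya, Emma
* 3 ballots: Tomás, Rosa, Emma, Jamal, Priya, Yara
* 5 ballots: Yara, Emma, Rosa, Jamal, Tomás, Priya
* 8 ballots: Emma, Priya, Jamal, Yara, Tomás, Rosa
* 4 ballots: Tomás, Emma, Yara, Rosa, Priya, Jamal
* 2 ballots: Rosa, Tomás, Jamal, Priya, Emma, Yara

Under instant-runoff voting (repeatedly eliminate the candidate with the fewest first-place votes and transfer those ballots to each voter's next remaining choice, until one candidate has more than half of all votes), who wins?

Emma

Round 1: Jamal 12, Yara 5, Rosa 2, Tomás 7, Priya 0, Emma 8. Priya eliminated.
Round 2: Jamal 12, Yara 5, Rosa 2, Tomás 7, Emma 8. Rosa eliminated.
Round 3: Jamal 12, Yara 5, Tomás 9, Emma 8. Yara eliminated.
Round 4: Jamal 12, Tomás 9, Emma 13. Tomás eliminated.
Round 5: Jamal 14, Emma 20. Emma has a majority (≥18).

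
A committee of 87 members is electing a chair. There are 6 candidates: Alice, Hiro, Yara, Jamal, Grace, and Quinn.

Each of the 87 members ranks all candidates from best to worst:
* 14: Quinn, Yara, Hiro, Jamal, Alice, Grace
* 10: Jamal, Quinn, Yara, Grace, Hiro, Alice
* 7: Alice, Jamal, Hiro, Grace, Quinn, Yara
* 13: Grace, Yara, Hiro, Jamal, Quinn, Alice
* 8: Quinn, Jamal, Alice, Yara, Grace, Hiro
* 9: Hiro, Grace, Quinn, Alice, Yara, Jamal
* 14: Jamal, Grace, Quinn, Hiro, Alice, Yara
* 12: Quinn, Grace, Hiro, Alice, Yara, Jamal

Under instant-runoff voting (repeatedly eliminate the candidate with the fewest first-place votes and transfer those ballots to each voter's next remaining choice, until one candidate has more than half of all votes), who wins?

Jamal

Round 1: Alice 7, Hiro 9, Yara 0, Jamal 24, Grace 13, Quinn 34. Yara eliminated.
Round 2: Alice 7, Hiro 9, Jamal 24, Grace 13, Quinn 34. Alice eliminated.
Round 3: Hiro 9, Jamal 31, Grace 13, Quinn 34. Hiro eliminated.
Round 4: Jamal 31, Grace 22, Quinn 34. Grace eliminated.
Round 5: Jamal 44, Quinn 43. Jamal has a majority (≥44).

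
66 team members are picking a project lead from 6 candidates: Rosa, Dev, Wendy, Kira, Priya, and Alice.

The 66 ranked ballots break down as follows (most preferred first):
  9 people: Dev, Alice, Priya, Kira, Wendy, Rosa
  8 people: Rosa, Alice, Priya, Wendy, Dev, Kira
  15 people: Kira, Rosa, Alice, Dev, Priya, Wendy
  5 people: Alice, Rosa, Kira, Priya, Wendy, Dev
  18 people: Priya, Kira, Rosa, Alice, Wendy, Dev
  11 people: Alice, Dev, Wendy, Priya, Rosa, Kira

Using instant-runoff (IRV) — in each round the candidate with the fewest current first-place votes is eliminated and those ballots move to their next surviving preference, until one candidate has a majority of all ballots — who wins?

Alice

Round 1: Rosa 8, Dev 9, Wendy 0, Kira 15, Priya 18, Alice 16. Wendy eliminated.
Round 2: Rosa 8, Dev 9, Kira 15, Priya 18, Alice 16. Rosa eliminated.
Round 3: Dev 9, Kira 15, Priya 18, Alice 24. Dev eliminated.
Round 4: Kira 15, Priya 18, Alice 33. Kira eliminated.
Round 5: Priya 18, Alice 48. Alice has a majority (≥34).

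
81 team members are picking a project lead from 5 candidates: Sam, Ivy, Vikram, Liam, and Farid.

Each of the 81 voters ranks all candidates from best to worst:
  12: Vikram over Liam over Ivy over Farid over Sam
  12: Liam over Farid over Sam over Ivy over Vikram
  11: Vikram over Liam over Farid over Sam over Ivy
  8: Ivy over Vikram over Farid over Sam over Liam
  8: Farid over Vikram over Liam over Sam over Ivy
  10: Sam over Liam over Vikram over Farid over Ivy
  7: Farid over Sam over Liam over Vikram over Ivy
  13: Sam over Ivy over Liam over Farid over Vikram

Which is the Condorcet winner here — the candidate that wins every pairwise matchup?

Liam vs Sam: 43–38
Liam vs Ivy: 60–21
Liam vs Vikram: 42–39
Liam vs Farid: 58–23
Liam beats every other candidate.

Liam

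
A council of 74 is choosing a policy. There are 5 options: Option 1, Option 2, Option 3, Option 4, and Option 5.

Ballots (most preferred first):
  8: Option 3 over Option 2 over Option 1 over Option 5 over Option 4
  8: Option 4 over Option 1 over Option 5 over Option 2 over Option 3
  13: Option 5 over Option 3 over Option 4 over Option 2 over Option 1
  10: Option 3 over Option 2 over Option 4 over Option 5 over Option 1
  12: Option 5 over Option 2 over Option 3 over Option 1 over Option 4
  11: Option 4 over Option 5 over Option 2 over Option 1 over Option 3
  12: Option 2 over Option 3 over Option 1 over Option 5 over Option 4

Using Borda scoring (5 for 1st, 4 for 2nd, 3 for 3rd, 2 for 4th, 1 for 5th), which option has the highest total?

Option 1: 8×3 + 8×4 + 13×1 + 10×1 + 12×2 + 11×2 + 12×3 = 161
Option 2: 8×4 + 8×2 + 13×2 + 10×4 + 12×4 + 11×3 + 12×5 = 255
Option 3: 8×5 + 8×1 + 13×4 + 10×5 + 12×3 + 11×1 + 12×4 = 245
Option 4: 8×1 + 8×5 + 13×3 + 10×3 + 12×1 + 11×5 + 12×1 = 196
Option 5: 8×2 + 8×3 + 13×5 + 10×2 + 12×5 + 11×4 + 12×2 = 253

Option 2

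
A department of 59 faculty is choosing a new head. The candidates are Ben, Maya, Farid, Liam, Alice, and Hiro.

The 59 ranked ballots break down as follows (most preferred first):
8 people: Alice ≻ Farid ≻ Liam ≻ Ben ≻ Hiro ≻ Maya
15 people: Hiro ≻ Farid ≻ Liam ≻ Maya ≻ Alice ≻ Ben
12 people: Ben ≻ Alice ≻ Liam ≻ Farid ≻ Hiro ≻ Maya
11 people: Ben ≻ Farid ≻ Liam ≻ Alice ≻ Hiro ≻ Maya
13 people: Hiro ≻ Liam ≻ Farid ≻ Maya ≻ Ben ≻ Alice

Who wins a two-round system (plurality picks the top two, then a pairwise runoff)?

Round 1 first-place votes: Ben 23, Maya 0, Farid 0, Liam 0, Alice 8, Hiro 28. Hiro and Ben advance.
Runoff: Hiro is ranked above Ben on 28 ballots, Ben above Hiro on 31.

Ben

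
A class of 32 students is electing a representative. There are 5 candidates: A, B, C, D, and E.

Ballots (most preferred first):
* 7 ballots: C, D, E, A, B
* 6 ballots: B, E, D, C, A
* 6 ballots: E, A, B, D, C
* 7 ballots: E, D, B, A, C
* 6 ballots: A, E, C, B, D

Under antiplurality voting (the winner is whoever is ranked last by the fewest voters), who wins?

Last-place votes: A 6, B 7, C 13, D 6, E 0.

E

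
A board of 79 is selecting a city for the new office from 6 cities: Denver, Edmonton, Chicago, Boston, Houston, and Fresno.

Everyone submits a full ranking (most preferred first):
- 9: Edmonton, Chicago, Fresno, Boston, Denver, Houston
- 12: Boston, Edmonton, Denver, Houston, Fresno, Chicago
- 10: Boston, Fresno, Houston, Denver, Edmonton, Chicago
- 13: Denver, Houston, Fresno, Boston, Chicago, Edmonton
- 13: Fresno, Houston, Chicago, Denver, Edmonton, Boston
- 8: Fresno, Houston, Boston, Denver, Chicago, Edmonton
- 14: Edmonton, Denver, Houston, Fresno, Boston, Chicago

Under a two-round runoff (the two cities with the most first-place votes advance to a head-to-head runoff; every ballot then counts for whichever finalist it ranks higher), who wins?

Boston

Round 1 first-place votes: Denver 13, Edmonton 23, Chicago 0, Boston 22, Houston 0, Fresno 21. Edmonton and Boston advance.
Runoff: Edmonton is ranked above Boston on 36 ballots, Boston above Edmonton on 43.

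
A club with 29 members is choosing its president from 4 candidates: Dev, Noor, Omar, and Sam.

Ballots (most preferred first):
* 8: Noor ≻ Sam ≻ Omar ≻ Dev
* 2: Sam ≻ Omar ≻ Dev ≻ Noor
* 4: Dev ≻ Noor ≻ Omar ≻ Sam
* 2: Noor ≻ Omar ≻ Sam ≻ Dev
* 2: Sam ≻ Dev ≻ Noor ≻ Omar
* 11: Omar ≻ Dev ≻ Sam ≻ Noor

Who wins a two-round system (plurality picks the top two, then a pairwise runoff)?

Round 1 first-place votes: Dev 4, Noor 10, Omar 11, Sam 4. Omar and Noor advance.
Runoff: Omar is ranked above Noor on 13 ballots, Noor above Omar on 16.

Noor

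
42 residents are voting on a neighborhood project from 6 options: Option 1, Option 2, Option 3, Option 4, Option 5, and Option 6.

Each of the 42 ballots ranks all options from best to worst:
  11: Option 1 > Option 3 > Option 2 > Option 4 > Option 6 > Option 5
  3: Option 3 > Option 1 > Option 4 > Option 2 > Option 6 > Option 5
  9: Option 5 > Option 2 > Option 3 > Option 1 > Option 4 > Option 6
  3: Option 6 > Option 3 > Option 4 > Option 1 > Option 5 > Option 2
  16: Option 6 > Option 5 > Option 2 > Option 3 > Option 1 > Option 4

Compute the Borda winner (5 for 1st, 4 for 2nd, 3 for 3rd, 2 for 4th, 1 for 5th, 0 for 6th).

Option 1: 11×5 + 3×4 + 9×2 + 3×2 + 16×1 = 107
Option 2: 11×3 + 3×2 + 9×4 + 3×0 + 16×3 = 123
Option 3: 11×4 + 3×5 + 9×3 + 3×4 + 16×2 = 130
Option 4: 11×2 + 3×3 + 9×1 + 3×3 + 16×0 = 49
Option 5: 11×0 + 3×0 + 9×5 + 3×1 + 16×4 = 112
Option 6: 11×1 + 3×1 + 9×0 + 3×5 + 16×5 = 109

Option 3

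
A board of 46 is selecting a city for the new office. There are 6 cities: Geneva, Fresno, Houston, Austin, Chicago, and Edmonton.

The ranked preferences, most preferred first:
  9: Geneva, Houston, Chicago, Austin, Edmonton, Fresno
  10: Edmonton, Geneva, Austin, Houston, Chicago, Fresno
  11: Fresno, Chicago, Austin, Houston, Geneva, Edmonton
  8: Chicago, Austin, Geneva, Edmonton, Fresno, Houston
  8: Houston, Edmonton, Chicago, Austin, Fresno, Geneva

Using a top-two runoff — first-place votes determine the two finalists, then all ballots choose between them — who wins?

Round 1 first-place votes: Geneva 9, Fresno 11, Houston 8, Austin 0, Chicago 8, Edmonton 10. Fresno and Edmonton advance.
Runoff: Fresno is ranked above Edmonton on 11 ballots, Edmonton above Fresno on 35.

Edmonton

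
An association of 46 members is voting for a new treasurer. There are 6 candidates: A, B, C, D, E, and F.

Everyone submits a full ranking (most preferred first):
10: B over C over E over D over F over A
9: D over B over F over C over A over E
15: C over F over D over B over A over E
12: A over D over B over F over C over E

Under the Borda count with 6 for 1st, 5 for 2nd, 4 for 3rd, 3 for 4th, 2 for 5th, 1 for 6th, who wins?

A: 10×1 + 9×2 + 15×2 + 12×6 = 130
B: 10×6 + 9×5 + 15×3 + 12×4 = 198
C: 10×5 + 9×3 + 15×6 + 12×2 = 191
D: 10×3 + 9×6 + 15×4 + 12×5 = 204
E: 10×4 + 9×1 + 15×1 + 12×1 = 76
F: 10×2 + 9×4 + 15×5 + 12×3 = 167

D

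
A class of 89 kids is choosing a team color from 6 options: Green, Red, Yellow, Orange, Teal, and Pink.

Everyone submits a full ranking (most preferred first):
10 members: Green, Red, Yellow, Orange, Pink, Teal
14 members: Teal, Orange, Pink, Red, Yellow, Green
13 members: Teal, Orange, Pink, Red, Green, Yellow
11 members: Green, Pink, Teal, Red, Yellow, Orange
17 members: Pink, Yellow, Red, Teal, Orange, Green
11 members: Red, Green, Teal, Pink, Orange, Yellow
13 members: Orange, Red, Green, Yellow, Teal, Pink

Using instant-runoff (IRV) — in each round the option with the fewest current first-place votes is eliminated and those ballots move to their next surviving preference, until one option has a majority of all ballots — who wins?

Round 1: Green 21, Red 11, Yellow 0, Orange 13, Teal 27, Pink 17. Yellow eliminated.
Round 2: Green 21, Red 11, Orange 13, Teal 27, Pink 17. Red eliminated.
Round 3: Green 32, Orange 13, Teal 27, Pink 17. Orange eliminated.
Round 4: Green 45, Teal 27, Pink 17. Green has a majority (≥45).

Green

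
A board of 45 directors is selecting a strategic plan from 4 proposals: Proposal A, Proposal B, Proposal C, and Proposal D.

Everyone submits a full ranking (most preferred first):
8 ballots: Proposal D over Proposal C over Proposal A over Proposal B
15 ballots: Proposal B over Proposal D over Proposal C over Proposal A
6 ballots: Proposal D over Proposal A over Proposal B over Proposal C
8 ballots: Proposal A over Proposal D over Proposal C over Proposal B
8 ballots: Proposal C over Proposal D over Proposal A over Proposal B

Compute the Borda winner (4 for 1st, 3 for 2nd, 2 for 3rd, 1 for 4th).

Proposal D

Proposal A: 8×2 + 15×1 + 6×3 + 8×4 + 8×2 = 97
Proposal B: 8×1 + 15×4 + 6×2 + 8×1 + 8×1 = 96
Proposal C: 8×3 + 15×2 + 6×1 + 8×2 + 8×4 = 108
Proposal D: 8×4 + 15×3 + 6×4 + 8×3 + 8×3 = 149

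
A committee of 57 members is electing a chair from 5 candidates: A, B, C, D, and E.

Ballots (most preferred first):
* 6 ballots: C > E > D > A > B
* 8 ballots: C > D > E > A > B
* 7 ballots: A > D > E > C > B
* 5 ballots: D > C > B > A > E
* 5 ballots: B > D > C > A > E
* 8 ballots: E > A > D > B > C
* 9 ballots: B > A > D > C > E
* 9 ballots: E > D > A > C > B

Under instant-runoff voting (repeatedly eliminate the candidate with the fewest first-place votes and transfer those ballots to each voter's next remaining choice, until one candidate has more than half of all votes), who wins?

C

Round 1: A 7, B 14, C 14, D 5, E 17. D eliminated.
Round 2: A 7, B 14, C 19, E 17. A eliminated.
Round 3: B 14, C 19, E 24. B eliminated.
Round 4: C 33, E 24. C has a majority (≥29).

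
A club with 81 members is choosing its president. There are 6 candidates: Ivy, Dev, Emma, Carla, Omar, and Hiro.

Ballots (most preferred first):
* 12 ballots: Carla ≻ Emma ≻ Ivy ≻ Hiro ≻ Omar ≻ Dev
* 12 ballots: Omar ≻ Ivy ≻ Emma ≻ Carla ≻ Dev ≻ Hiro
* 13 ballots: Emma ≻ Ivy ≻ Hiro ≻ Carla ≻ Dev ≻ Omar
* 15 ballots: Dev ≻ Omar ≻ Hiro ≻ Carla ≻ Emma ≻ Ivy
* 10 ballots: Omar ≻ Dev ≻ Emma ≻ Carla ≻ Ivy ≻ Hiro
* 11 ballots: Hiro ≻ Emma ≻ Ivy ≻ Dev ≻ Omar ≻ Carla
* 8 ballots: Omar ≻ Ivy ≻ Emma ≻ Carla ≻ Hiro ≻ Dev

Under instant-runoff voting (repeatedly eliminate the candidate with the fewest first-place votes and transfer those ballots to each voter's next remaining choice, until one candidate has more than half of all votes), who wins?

Omar

Round 1: Ivy 0, Dev 15, Emma 13, Carla 12, Omar 30, Hiro 11. Ivy eliminated.
Round 2: Dev 15, Emma 13, Carla 12, Omar 30, Hiro 11. Hiro eliminated.
Round 3: Dev 15, Emma 24, Carla 12, Omar 30. Carla eliminated.
Round 4: Dev 15, Emma 36, Omar 30. Dev eliminated.
Round 5: Emma 36, Omar 45. Omar has a majority (≥41).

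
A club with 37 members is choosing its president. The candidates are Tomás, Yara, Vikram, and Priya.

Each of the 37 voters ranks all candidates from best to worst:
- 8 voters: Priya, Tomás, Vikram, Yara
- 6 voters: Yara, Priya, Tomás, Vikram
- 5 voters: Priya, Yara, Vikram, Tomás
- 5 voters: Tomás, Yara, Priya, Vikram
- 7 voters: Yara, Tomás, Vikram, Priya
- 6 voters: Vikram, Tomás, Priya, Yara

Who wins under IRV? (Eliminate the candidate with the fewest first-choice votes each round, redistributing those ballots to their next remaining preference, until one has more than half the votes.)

Round 1: Tomás 5, Yara 13, Vikram 6, Priya 13. Tomás eliminated.
Round 2: Yara 18, Vikram 6, Priya 13. Vikram eliminated.
Round 3: Yara 18, Priya 19. Priya has a majority (≥19).

Priya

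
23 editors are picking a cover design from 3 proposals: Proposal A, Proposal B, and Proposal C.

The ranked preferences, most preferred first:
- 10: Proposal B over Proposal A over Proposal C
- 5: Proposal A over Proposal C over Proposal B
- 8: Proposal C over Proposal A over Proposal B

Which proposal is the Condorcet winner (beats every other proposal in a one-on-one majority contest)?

Proposal A vs Proposal B: 13–10
Proposal A vs Proposal C: 15–8
Proposal A beats every other proposal.

Proposal A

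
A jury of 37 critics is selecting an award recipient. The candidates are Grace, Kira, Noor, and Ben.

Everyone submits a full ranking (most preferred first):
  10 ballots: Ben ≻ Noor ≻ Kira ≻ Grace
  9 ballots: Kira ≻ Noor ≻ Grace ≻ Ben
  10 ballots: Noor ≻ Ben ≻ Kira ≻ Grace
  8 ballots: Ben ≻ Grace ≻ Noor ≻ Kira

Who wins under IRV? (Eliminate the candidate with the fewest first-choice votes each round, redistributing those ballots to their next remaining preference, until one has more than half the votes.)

Noor

Round 1: Grace 0, Kira 9, Noor 10, Ben 18. Grace eliminated.
Round 2: Kira 9, Noor 10, Ben 18. Kira eliminated.
Round 3: Noor 19, Ben 18. Noor has a majority (≥19).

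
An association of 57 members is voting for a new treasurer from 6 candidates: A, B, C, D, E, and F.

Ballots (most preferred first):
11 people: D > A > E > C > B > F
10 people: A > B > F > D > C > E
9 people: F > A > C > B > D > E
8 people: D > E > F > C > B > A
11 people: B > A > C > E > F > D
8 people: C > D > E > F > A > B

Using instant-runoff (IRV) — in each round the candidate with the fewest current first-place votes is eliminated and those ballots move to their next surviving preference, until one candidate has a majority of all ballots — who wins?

A

Round 1: A 10, B 11, C 8, D 19, E 0, F 9. E eliminated.
Round 2: A 10, B 11, C 8, D 19, F 9. C eliminated.
Round 3: A 10, B 11, D 27, F 9. F eliminated.
Round 4: A 19, B 11, D 27. B eliminated.
Round 5: A 30, D 27. A has a majority (≥29).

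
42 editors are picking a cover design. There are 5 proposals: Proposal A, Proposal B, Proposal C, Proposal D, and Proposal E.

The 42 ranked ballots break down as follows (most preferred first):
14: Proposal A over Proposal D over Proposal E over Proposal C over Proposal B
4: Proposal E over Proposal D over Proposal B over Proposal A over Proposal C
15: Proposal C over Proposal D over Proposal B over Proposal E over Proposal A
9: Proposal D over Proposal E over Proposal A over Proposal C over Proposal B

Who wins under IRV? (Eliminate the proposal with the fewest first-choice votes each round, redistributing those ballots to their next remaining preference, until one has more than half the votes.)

Round 1: Proposal A 14, Proposal B 0, Proposal C 15, Proposal D 9, Proposal E 4. Proposal B eliminated.
Round 2: Proposal A 14, Proposal C 15, Proposal D 9, Proposal E 4. Proposal E eliminated.
Round 3: Proposal A 14, Proposal C 15, Proposal D 13. Proposal D eliminated.
Round 4: Proposal A 27, Proposal C 15. Proposal A has a majority (≥22).

Proposal A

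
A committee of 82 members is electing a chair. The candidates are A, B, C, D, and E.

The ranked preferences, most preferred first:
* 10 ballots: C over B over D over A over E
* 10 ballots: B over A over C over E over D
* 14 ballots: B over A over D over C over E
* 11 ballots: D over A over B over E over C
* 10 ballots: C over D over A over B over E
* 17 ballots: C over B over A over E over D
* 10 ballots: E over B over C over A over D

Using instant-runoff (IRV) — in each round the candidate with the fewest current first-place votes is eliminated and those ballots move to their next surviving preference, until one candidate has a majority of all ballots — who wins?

Round 1: A 0, B 24, C 37, D 11, E 10. A eliminated.
Round 2: B 24, C 37, D 11, E 10. E eliminated.
Round 3: B 34, C 37, D 11. D eliminated.
Round 4: B 45, C 37. B has a majority (≥42).

B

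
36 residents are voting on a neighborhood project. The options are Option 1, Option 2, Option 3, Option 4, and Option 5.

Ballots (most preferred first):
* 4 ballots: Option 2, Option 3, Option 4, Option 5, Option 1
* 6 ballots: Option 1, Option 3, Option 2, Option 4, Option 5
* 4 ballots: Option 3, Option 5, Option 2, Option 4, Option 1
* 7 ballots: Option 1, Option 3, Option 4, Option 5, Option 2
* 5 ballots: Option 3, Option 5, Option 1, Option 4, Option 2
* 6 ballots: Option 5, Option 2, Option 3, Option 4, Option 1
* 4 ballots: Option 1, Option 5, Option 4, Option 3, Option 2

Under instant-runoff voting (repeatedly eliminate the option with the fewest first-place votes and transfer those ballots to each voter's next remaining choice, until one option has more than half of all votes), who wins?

Round 1: Option 1 17, Option 2 4, Option 3 9, Option 4 0, Option 5 6. Option 4 eliminated.
Round 2: Option 1 17, Option 2 4, Option 3 9, Option 5 6. Option 2 eliminated.
Round 3: Option 1 17, Option 3 13, Option 5 6. Option 5 eliminated.
Round 4: Option 1 17, Option 3 19. Option 3 has a majority (≥19).

Option 3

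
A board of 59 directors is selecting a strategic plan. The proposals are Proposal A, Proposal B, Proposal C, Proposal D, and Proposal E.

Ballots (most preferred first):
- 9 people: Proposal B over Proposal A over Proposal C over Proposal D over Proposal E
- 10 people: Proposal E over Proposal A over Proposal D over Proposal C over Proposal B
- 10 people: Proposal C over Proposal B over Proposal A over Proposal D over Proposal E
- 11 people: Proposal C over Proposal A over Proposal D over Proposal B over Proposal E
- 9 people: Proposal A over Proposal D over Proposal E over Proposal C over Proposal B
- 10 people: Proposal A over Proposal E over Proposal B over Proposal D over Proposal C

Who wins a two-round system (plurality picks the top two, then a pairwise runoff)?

Proposal A

Round 1 first-place votes: Proposal A 19, Proposal B 9, Proposal C 21, Proposal D 0, Proposal E 10. Proposal C and Proposal A advance.
Runoff: Proposal C is ranked above Proposal A on 21 ballots, Proposal A above Proposal C on 38.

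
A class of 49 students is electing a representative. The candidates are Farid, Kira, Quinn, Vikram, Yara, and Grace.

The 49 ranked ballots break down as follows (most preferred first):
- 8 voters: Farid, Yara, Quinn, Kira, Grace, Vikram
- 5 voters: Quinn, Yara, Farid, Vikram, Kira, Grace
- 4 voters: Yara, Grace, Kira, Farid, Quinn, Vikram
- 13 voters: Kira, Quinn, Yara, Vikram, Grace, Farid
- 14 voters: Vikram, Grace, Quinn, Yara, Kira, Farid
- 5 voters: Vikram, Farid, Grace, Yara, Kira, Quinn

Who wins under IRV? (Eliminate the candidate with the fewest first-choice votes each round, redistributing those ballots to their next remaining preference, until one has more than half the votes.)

Round 1: Farid 8, Kira 13, Quinn 5, Vikram 19, Yara 4, Grace 0. Grace eliminated.
Round 2: Farid 8, Kira 13, Quinn 5, Vikram 19, Yara 4. Yara eliminated.
Round 3: Farid 8, Kira 17, Quinn 5, Vikram 19. Quinn eliminated.
Round 4: Farid 13, Kira 17, Vikram 19. Farid eliminated.
Round 5: Kira 25, Vikram 24. Kira has a majority (≥25).

Kira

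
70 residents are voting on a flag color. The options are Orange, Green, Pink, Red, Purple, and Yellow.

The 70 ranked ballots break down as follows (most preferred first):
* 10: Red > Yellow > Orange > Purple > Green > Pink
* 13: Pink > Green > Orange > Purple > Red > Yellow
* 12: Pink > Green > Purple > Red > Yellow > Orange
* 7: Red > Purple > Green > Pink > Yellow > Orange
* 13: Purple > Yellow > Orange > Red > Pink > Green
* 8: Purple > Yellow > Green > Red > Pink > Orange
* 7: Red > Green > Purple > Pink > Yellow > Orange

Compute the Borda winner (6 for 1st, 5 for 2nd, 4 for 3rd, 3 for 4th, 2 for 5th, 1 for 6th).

Purple

Orange: 10×4 + 13×4 + 12×1 + 7×1 + 13×4 + 8×1 + 7×1 = 178
Green: 10×2 + 13×5 + 12×5 + 7×4 + 13×1 + 8×4 + 7×5 = 253
Pink: 10×1 + 13×6 + 12×6 + 7×3 + 13×2 + 8×2 + 7×3 = 244
Red: 10×6 + 13×2 + 12×3 + 7×6 + 13×3 + 8×3 + 7×6 = 269
Purple: 10×3 + 13×3 + 12×4 + 7×5 + 13×6 + 8×6 + 7×4 = 306
Yellow: 10×5 + 13×1 + 12×2 + 7×2 + 13×5 + 8×5 + 7×2 = 220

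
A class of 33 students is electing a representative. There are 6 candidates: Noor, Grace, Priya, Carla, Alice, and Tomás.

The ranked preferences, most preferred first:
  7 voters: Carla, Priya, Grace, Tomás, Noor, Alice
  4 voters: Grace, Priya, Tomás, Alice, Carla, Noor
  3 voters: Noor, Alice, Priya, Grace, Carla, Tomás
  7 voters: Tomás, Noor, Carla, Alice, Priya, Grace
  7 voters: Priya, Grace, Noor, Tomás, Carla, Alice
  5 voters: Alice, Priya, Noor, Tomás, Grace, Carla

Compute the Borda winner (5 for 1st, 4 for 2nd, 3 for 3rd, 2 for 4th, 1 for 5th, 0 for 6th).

Priya

Noor: 7×1 + 4×0 + 3×5 + 7×4 + 7×3 + 5×3 = 86
Grace: 7×3 + 4×5 + 3×2 + 7×0 + 7×4 + 5×1 = 80
Priya: 7×4 + 4×4 + 3×3 + 7×1 + 7×5 + 5×4 = 115
Carla: 7×5 + 4×1 + 3×1 + 7×3 + 7×1 + 5×0 = 70
Alice: 7×0 + 4×2 + 3×4 + 7×2 + 7×0 + 5×5 = 59
Tomás: 7×2 + 4×3 + 3×0 + 7×5 + 7×2 + 5×2 = 85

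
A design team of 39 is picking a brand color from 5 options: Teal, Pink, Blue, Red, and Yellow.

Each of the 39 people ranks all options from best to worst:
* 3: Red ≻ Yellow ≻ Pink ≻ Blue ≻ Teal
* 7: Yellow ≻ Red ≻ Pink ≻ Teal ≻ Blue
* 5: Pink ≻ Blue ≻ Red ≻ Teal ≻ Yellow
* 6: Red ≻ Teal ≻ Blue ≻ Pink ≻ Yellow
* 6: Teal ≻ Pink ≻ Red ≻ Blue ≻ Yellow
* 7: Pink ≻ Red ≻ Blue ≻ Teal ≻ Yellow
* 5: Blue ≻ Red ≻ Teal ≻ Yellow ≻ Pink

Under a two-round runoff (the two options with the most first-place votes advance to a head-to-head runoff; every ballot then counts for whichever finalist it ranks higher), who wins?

Round 1 first-place votes: Teal 6, Pink 12, Blue 5, Red 9, Yellow 7. Pink and Red advance.
Runoff: Pink is ranked above Red on 18 ballots, Red above Pink on 21.

Red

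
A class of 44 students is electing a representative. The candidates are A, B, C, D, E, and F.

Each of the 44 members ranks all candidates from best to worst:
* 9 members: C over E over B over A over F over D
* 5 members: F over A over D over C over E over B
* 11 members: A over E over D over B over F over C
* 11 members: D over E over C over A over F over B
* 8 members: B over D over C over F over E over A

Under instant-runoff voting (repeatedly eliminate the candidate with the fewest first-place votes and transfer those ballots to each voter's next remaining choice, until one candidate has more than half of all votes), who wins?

A

Round 1: A 11, B 8, C 9, D 11, E 0, F 5. E eliminated.
Round 2: A 11, B 8, C 9, D 11, F 5. F eliminated.
Round 3: A 16, B 8, C 9, D 11. B eliminated.
Round 4: A 16, C 9, D 19. C eliminated.
Round 5: A 25, D 19. A has a majority (≥23).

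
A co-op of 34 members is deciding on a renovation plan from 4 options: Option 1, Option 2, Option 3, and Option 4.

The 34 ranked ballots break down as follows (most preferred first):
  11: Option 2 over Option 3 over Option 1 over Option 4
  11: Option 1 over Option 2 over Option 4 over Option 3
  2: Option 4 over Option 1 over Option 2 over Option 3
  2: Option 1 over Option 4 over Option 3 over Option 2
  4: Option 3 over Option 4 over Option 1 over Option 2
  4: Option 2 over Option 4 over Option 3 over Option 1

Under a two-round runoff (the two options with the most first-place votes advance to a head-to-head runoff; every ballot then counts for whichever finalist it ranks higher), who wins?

Round 1 first-place votes: Option 1 13, Option 2 15, Option 3 4, Option 4 2. Option 2 and Option 1 advance.
Runoff: Option 2 is ranked above Option 1 on 15 ballots, Option 1 above Option 2 on 19.

Option 1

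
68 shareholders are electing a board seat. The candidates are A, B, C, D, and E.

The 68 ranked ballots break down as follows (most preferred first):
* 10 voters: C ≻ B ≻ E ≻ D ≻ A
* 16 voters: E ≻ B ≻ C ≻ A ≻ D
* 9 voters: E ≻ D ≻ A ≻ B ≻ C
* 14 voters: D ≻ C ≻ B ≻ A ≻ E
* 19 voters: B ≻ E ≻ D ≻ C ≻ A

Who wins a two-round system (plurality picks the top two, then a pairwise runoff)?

Round 1 first-place votes: A 0, B 19, C 10, D 14, E 25. E and B advance.
Runoff: E is ranked above B on 25 ballots, B above E on 43.

B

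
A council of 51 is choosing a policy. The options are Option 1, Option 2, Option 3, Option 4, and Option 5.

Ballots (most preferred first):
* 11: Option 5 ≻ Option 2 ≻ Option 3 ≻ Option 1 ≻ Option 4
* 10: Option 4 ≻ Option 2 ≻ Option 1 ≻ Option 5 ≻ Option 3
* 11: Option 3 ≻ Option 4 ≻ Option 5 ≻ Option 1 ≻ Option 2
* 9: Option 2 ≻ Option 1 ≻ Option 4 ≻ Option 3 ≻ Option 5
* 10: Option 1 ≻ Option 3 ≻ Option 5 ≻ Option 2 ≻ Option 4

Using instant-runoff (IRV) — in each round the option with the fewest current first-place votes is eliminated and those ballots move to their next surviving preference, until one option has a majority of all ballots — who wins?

Round 1: Option 1 10, Option 2 9, Option 3 11, Option 4 10, Option 5 11. Option 2 eliminated.
Round 2: Option 1 19, Option 3 11, Option 4 10, Option 5 11. Option 4 eliminated.
Round 3: Option 1 29, Option 3 11, Option 5 11. Option 1 has a majority (≥26).

Option 1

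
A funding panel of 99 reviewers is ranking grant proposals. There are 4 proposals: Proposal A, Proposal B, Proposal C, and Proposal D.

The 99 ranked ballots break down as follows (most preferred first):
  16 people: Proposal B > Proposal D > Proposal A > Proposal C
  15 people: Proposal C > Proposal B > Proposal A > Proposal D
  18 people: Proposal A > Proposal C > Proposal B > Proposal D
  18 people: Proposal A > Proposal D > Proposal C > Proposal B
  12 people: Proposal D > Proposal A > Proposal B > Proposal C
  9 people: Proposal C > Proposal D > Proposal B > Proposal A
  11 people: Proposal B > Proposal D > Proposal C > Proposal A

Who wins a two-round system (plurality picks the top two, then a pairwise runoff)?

Proposal B

Round 1 first-place votes: Proposal A 36, Proposal B 27, Proposal C 24, Proposal D 12. Proposal A and Proposal B advance.
Runoff: Proposal A is ranked above Proposal B on 48 ballots, Proposal B above Proposal A on 51.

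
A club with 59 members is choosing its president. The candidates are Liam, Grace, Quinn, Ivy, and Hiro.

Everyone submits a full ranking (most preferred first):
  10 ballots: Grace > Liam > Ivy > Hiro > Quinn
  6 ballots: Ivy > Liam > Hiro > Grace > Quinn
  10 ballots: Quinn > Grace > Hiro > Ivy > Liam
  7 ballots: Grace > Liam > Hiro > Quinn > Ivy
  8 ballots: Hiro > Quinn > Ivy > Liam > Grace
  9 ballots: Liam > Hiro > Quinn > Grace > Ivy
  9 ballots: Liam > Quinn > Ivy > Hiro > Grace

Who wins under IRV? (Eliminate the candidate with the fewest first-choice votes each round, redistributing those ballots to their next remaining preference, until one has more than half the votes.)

Round 1: Liam 18, Grace 17, Quinn 10, Ivy 6, Hiro 8. Ivy eliminated.
Round 2: Liam 24, Grace 17, Quinn 10, Hiro 8. Hiro eliminated.
Round 3: Liam 24, Grace 17, Quinn 18. Grace eliminated.
Round 4: Liam 41, Quinn 18. Liam has a majority (≥30).

Liam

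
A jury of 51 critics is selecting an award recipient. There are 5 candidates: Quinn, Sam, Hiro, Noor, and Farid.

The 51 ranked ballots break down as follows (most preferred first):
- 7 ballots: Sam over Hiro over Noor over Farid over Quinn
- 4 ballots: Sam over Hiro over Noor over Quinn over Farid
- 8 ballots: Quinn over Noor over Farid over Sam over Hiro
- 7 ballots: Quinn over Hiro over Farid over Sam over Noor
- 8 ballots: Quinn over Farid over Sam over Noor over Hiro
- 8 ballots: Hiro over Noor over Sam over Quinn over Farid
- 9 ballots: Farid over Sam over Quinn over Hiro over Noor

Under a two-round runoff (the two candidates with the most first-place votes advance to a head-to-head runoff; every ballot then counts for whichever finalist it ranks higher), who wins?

Sam

Round 1 first-place votes: Quinn 23, Sam 11, Hiro 8, Noor 0, Farid 9. Quinn and Sam advance.
Runoff: Quinn is ranked above Sam on 23 ballots, Sam above Quinn on 28.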